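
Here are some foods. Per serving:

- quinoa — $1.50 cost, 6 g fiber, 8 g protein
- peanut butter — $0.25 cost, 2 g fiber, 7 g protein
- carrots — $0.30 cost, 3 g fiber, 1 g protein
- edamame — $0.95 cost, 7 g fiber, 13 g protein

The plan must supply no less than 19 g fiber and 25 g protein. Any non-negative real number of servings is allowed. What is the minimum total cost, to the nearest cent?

An LP optimum is at a vertex; with two nutrient constraints at most two foods are used. Check each candidate.
quinoa only: max(19/6, 25/8) = 3.167 servings → $4.75.
peanut butter only: max(19/2, 25/7) = 9.5 servings → $2.38.
carrots only: max(19/3, 25/1) = 25 servings → $7.50.
edamame only: max(19/7, 25/13) = 2.714 servings → $2.58.
quinoa + peanut butter: the both-tight solution has a negative serving — not a feasible corner.
quinoa + carrots with both tight: 3.111 servings and 0.1111 servings → $4.70.
quinoa + edamame: the both-tight solution has a negative serving — not a feasible corner.
peanut butter + carrots with both tight: 2.947 servings and 4.368 servings → $2.05.
peanut butter + edamame with both targets exact would need a negative amount; discard.
carrots + edamame with both tight: 2.25 servings and 1.75 servings → $2.34.
Cheapest feasible corner: $2.05.

$2.05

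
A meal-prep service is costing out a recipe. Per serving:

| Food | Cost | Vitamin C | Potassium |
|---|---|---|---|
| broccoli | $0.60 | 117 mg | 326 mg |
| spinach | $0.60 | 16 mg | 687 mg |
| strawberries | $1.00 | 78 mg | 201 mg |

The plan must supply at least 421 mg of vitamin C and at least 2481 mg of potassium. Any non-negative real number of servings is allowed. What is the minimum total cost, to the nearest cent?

$3.21

Two binding constraints pin down two serving amounts, so the optimal mix uses at most two foods. The candidates are each food alone (scaled to the tighter of vitamin C/potassium) and each pair with both constraints tight.
broccoli only: max(421/117, 2481/326) = 7.61 servings → $4.57.
spinach only: max(421/16, 2481/687) = 26.31 servings → $15.79.
strawberries only: max(421/78, 2481/201) = 12.34 servings → $12.34.
broccoli + spinach with both tight: 3.32 servings and 2.036 servings → $3.21.
broccoli + strawberries: intersection lies outside the first quadrant.
spinach + strawberries with both tight: 2.162 servings and 4.954 servings → $6.25.
The minimum over all feasible corners is $3.21.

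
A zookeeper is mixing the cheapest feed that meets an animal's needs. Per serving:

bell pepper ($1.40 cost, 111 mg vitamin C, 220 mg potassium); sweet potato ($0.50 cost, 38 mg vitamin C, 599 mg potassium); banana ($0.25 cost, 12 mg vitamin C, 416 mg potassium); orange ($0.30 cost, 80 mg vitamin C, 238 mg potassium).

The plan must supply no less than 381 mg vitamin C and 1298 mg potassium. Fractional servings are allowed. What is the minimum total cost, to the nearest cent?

$1.52

The cheapest plan sits at a corner of the feasible region — with two constraints it uses at most two foods.
bell pepper only: max(381/111, 1298/220) = 5.9 servings → $8.26.
sweet potato only: max(381/38, 1298/599) = 10.03 servings → $5.01.
banana only: max(381/12, 1298/416) = 31.75 servings → $7.94.
orange only: max(381/80, 1298/238) = 5.454 servings → $1.64.
bell pepper + sweet potato with both tight: 3.078 servings and 1.037 servings → $4.83.
bell pepper + banana with both tight: 3.283 servings and 1.384 servings → $4.94.
bell pepper + orange: the both-tight solution has a negative serving — not a feasible corner.
sweet potato + banana: intersection lies outside the first quadrant.
sweet potato + orange with both tight: 0.3386 servings and 4.602 servings → $1.55.
banana + orange with both tight: 0.4326 servings and 4.698 servings → $1.52.
So the least-cost plan costs $1.52.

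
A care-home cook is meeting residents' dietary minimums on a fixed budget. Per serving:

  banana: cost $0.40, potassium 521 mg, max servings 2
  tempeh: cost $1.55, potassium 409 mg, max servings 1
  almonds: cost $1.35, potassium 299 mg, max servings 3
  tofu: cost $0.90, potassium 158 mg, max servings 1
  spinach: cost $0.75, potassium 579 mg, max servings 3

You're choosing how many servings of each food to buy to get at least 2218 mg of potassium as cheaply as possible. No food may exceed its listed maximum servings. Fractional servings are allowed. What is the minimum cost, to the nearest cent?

Cost per mg of potassium: banana $0.0008, spinach $0.0013, tempeh $0.0038, almonds $0.0045, tofu $0.0057.
Take 2 servings of banana: +1042.0 mg potassium for $0.80 (total $0.80, still need 1176.0 mg).
Take 2.031 servings of spinach: +1176.0 mg potassium for $1.52 (total $2.32, still need 0.0 mg).
Greedy by cheapest-per-mg is optimal for a single linear constraint, so the minimum cost is $2.32.

$2.32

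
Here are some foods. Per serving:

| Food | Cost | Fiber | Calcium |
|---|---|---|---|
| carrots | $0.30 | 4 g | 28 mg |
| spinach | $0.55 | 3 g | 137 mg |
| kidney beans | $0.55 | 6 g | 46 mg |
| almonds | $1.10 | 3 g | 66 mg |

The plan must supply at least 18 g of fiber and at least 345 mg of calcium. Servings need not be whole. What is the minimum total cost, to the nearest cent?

An LP optimum is at a vertex; with two nutrient constraints at most two foods are used. Check each candidate.
carrots only: max(18/4, 345/28) = 12.32 servings → $3.70.
spinach only: max(18/3, 345/137) = 6 servings → $3.30.
kidney beans only: max(18/6, 345/46) = 7.5 servings → $4.12.
almonds only: max(18/3, 345/66) = 6 servings → $6.60.
carrots + spinach with both tight: 3.084 servings and 1.888 servings → $1.96.
carrots + kidney beans: intersection lies outside the first quadrant.
carrots + almonds with both tight: 0.85 servings and 4.867 servings → $5.61.
spinach + kidney beans with both tight: 1.816 servings and 2.092 servings → $2.15.
spinach + almonds with both targets exact would need a negative amount; discard.
kidney beans + almonds with both tight: 0.593 servings and 4.814 servings → $5.62.
So the least-cost plan costs $1.96.

$1.96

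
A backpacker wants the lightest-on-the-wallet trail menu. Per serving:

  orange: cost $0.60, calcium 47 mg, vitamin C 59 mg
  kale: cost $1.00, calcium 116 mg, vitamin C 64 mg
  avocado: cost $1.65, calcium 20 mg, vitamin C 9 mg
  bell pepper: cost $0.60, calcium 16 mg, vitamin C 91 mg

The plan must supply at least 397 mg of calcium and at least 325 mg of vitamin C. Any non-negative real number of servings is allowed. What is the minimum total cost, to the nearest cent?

$4.02

With two linear requirements the optimum uses one or two foods; enumerate the corners.
orange only: max(397/47, 325/59) = 8.447 servings → $5.07.
kale only: max(397/116, 325/64) = 5.078 servings → $5.08.
avocado only: max(397/20, 325/9) = 36.11 servings → $59.58.
bell pepper only: max(397/16, 325/91) = 24.81 servings → $14.89.
orange + kale with both tight: 3.204 servings and 2.124 servings → $4.05.
orange + avocado with both tight: 3.867 servings and 10.76 servings → $20.08.
orange + bell pepper with both targets exact would need a negative amount; discard.
kale + avocado with both targets exact would need a negative amount; discard.
kale + bell pepper with both tight: 3.245 servings and 1.29 servings → $4.02.
avocado + bell pepper with both tight: 18.45 servings and 1.746 servings → $31.50.
The minimum over all feasible corners is $4.02.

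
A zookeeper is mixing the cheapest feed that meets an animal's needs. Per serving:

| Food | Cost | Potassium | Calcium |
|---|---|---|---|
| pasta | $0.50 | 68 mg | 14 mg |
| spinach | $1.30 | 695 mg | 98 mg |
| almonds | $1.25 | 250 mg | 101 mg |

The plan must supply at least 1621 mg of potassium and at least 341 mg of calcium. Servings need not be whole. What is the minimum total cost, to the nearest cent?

For a min-cost LP with two ≥-constraints, a basic feasible solution has at most two positive variables.
pasta only: max(1621/68, 341/14) = 24.36 servings → $12.18.
spinach only: max(1621/695, 341/98) = 3.48 servings → $4.52.
almonds only: max(1621/250, 341/101) = 6.484 servings → $8.11.
pasta + spinach with both targets exact would need a negative amount; discard.
pasta + almonds with both tight: 23.3 servings and 0.1467 servings → $11.83.
spinach + almonds with both tight: 1.717 servings and 1.71 servings → $4.37.
So the least-cost plan costs $4.37.

$4.37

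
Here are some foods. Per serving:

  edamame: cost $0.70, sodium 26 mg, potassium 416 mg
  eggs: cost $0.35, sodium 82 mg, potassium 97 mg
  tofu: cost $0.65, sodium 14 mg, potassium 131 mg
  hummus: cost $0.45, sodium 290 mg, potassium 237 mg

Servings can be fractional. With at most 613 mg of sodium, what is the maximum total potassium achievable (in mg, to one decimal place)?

9808.0 mg

Potassium per mg sodium: edamame 16, tofu 9.357, eggs 1.183, hummus 0.8172.
With no serving limits, spend the whole sodium allowance on edamame: 613 mg / 26 mg × 416 mg = 9808.0 mg.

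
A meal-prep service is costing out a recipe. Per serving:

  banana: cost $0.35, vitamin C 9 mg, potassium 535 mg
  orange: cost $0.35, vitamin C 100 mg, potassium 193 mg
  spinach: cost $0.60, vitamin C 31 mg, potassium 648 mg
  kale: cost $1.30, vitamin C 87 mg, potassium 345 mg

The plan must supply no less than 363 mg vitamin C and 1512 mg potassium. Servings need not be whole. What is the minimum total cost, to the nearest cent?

With two linear requirements the optimum uses one or two foods; enumerate the corners.
banana only: max(363/9, 1512/535) = 40.33 servings → $14.12.
orange only: max(363/100, 1512/193) = 7.834 servings → $2.74.
spinach only: max(363/31, 1512/648) = 11.71 servings → $7.03.
kale only: max(363/87, 1512/345) = 4.383 servings → $5.70.
banana + orange with both tight: 1.568 servings and 3.489 servings → $1.77.
banana + spinach with both targets exact would need a negative amount; discard.
banana + kale with both tight: 0.1452 servings and 4.157 servings → $5.46.
orange + spinach with both tight: 3.202 servings and 1.38 servings → $1.95.
orange + kale with both targets exact would need a negative amount; discard.
spinach + kale with both tight: 0.1381 servings and 4.123 servings → $5.44.
Cheapest feasible corner: $1.77.

$1.77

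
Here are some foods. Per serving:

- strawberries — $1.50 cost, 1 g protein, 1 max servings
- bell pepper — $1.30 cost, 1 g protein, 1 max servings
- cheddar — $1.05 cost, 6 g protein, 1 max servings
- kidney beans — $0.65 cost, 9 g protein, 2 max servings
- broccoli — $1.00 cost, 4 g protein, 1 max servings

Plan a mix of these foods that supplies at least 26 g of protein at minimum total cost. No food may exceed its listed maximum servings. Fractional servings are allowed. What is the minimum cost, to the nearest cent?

$2.85

Cost per g of protein: kidney beans $0.0722, cheddar $0.1750, broccoli $0.2500, bell pepper $1.3000, strawberries $1.5000.
Take 2 servings of kidney beans: +18.0 g protein for $1.30 (total $1.30, still need 8.0 g).
Take 1 serving of cheddar: +6.0 g protein for $1.05 (total $2.35, still need 2.0 g).
Take 0.5 servings of broccoli: +2.0 g protein for $0.50 (total $2.85, still need 0.0 g).
Greedy by cheapest-per-g is optimal for a single linear constraint, so the minimum cost is $2.85.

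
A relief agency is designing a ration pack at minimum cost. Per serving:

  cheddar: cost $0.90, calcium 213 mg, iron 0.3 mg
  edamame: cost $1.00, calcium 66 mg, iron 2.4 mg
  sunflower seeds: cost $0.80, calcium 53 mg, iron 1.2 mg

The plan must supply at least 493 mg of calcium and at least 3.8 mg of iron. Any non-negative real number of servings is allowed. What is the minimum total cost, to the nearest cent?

cheddar only: max(493/213, 3.8/0.3) = 12.67 servings → $11.40.
edamame only: max(493/66, 3.8/2.4) = 7.47 servings → $7.47.
sunflower seeds only: max(493/53, 3.8/1.2) = 9.302 servings → $7.44.
cheddar + edamame with both tight: 1.897 servings and 1.346 servings → $3.05.
cheddar + sunflower seeds with both tight: 1.628 servings and 2.76 servings → $3.67.
edamame + sunflower seeds with both targets exact would need a negative amount; discard.
Cheapest feasible corner: $3.05.

$3.05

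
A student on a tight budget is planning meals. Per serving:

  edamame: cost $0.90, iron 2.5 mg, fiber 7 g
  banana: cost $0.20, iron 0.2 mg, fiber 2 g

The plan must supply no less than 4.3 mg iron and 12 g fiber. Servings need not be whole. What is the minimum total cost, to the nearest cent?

$1.55

With two linear requirements the optimum uses one or two foods; enumerate the corners.
edamame only: max(4.3/2.5, 12/7) = 1.72 servings → $1.55.
banana only: max(4.3/0.2, 12/2) = 21.5 servings → $4.30.
edamame + banana: the both-tight solution has a negative serving — not a feasible corner.
So the least-cost plan costs $1.55.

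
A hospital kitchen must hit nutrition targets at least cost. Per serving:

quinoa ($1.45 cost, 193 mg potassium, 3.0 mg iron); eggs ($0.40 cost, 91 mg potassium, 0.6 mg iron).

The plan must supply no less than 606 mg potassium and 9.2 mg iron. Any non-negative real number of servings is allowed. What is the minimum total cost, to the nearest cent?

At the optimum either one food covers both requirements or two foods hit both targets exactly; no other combination can be cheaper.
quinoa only: max(606/193, 9.2/3.0) = 3.14 servings → $4.55.
eggs only: max(606/91, 9.2/0.6) = 15.33 servings → $6.13.
quinoa + eggs with both tight: 3.013 servings and 0.2697 servings → $4.48.
So the least-cost plan costs $4.48.

$4.48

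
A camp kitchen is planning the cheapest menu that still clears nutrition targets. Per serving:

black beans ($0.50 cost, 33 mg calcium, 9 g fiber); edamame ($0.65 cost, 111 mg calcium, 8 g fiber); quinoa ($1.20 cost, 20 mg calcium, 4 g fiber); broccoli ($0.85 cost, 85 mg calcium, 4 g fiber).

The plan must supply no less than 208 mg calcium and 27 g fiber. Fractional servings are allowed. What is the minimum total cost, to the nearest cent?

$1.77

An LP optimum is at a vertex; with two nutrient constraints at most two foods are used. Check each candidate.
black beans only: max(208/33, 27/9) = 6.303 servings → $3.15.
edamame only: max(208/111, 27/8) = 3.375 servings → $2.19.
quinoa only: max(208/20, 27/4) = 10.4 servings → $12.48.
broccoli only: max(208/85, 27/4) = 6.75 servings → $5.74.
black beans + edamame with both tight: 1.814 servings and 1.335 servings → $1.77.
black beans + quinoa: the both-tight solution has a negative serving — not a feasible corner.
black beans + broccoli with both tight: 2.311 servings and 1.55 servings → $2.47.
edamame + quinoa with both tight: 1.028 servings and 4.694 servings → $6.30.
edamame + broccoli: intersection lies outside the first quadrant.
quinoa + broccoli with both tight: 5.627 servings and 1.123 servings → $7.71.
So the least-cost plan costs $1.77.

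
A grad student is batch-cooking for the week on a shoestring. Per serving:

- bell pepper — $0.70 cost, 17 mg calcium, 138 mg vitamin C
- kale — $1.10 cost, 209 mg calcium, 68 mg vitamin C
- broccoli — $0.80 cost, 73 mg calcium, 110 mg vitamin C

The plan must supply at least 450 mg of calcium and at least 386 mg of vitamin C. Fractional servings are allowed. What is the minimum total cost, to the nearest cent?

$3.47

An LP optimum is at a vertex; with two nutrient constraints at most two foods are used. Check each candidate.
bell pepper only: max(450/17, 386/138) = 26.47 servings → $18.53.
kale only: max(450/209, 386/68) = 5.676 servings → $6.24.
broccoli only: max(450/73, 386/110) = 6.164 servings → $4.93.
bell pepper + kale with both tight: 1.809 servings and 2.006 servings → $3.47.
bell pepper + broccoli: intersection lies outside the first quadrant.
kale + broccoli with both tight: 1.183 servings and 2.778 servings → $3.52.
Cheapest feasible corner: $3.47.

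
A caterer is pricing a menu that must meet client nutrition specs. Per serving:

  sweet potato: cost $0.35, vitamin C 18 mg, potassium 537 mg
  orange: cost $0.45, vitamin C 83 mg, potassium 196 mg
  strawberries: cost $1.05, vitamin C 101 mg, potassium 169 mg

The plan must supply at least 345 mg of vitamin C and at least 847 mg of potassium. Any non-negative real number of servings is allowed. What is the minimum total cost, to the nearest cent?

sweet potato only: max(345/18, 847/537) = 19.17 servings → $6.71.
orange only: max(345/83, 847/196) = 4.321 servings → $1.94.
strawberries only: max(345/101, 847/169) = 5.012 servings → $5.26.
sweet potato + orange with both tight: 0.06532 servings and 4.142 servings → $1.89.
sweet potato + strawberries with both tight: 0.5321 servings and 3.321 servings → $3.67.
orange + strawberries: intersection lies outside the first quadrant.
Cheapest feasible corner: $1.89.

$1.89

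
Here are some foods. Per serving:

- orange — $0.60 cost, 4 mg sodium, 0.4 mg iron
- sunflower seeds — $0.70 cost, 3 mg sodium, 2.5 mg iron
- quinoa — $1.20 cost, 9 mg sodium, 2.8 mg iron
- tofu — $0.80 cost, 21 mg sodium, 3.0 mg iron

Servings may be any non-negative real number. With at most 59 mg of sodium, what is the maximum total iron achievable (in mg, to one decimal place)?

49.2 mg

Iron per mg sodium: sunflower seeds 0.8333, quinoa 0.3111, tofu 0.1429, orange 0.1.
With no serving limits, spend the whole sodium allowance on sunflower seeds: 59 mg / 3 mg × 2.5 mg = 49.2 mg.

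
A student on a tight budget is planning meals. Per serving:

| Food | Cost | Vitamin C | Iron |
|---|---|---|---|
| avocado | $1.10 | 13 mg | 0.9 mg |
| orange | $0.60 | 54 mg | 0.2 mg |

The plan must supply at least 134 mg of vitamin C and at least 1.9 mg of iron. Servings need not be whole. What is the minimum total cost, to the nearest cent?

At the optimum either one food covers both requirements or two foods hit both targets exactly; no other combination can be cheaper.
avocado only: max(134/13, 1.9/0.9) = 10.31 servings → $11.34.
orange only: max(134/54, 1.9/0.2) = 9.5 servings → $5.70.
avocado + orange with both tight: 1.648 servings and 2.085 servings → $3.06.
So the least-cost plan costs $3.06.

$3.06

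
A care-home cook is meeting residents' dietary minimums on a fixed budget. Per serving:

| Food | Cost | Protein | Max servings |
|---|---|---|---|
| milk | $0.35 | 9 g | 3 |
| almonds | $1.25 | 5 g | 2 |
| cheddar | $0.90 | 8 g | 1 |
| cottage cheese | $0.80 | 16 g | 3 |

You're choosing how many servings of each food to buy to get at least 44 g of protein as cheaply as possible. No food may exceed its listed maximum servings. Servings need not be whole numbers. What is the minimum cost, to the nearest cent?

$1.90

Cost per g of protein: milk $0.0389, cottage cheese $0.0500, cheddar $0.1125, almonds $0.2500.
Take 3 servings of milk: +27.0 g protein for $1.05 (total $1.05, still need 17.0 g).
Take 1.062 servings of cottage cheese: +17.0 g protein for $0.85 (total $1.90, still need 0.0 g).
Filling from the cheapest source first is optimal under one linear minimum: $1.90.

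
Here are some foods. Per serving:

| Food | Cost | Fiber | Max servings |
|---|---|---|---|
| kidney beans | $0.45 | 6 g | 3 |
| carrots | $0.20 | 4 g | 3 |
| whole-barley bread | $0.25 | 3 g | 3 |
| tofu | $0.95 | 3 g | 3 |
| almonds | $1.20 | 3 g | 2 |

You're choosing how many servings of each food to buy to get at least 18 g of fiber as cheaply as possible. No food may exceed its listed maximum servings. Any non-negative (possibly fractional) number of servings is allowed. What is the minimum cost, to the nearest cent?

$1.05

Cost per g of fiber: carrots $0.0500, kidney beans $0.0750, whole-barley bread $0.0833, tofu $0.3167, almonds $0.4000.
Take 3 servings of carrots: +12.0 g fiber for $0.60 (total $0.60, still need 6.0 g).
Take 1 serving of kidney beans: +6.0 g fiber for $0.45 (total $1.05, still need 0.0 g).
Filling from the cheapest source first is optimal under one linear minimum: $1.05.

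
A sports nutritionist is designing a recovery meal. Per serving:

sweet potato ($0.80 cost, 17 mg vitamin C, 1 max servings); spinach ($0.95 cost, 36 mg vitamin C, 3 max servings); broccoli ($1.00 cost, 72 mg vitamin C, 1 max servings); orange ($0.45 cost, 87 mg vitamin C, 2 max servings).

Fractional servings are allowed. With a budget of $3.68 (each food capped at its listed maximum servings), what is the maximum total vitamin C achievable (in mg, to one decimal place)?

Vitamin C per dollar: orange 193.3, broccoli 72, spinach 37.89, sweet potato 21.25.
Take 2 servings of orange: spends $0.90, +174.0 mg vitamin C (running total 174.0 mg).
Take 1 serving of broccoli: spends $1.00, +72.0 mg vitamin C (running total 246.0 mg).
Take 1.874 servings of spinach: spends $1.78, +67.5 mg vitamin C (running total 313.5 mg).
Filling greedily by vitamin C-per-dollar is optimal for one linear limit, giving 313.5 mg.

313.5 mg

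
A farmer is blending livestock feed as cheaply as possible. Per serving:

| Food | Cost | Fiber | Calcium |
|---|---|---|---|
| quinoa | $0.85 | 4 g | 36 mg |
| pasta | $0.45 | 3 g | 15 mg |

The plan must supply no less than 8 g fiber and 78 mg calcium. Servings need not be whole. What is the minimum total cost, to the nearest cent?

Compare the cost at each extreme point of the feasible region.
quinoa only: max(8/4, 78/36) = 2.167 servings → $1.84.
pasta only: max(8/3, 78/15) = 5.2 servings → $2.34.
quinoa + pasta with both targets exact would need a negative amount; discard.
So the least-cost plan costs $1.84.

$1.84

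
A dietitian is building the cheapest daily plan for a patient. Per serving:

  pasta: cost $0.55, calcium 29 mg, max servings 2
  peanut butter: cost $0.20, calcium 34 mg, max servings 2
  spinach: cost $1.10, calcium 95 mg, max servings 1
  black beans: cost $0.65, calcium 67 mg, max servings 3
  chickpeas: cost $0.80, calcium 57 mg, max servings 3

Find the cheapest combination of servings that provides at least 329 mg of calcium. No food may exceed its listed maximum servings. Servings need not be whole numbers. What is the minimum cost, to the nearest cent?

Cost per mg of calcium: peanut butter $0.0059, black beans $0.0097, spinach $0.0116, chickpeas $0.0140, pasta $0.0190.
Take 2 servings of peanut butter: +68.0 mg calcium for $0.40 (total $0.40, still need 261.0 mg).
Take 3 servings of black beans: +201.0 mg calcium for $1.95 (total $2.35, still need 60.0 mg).
Take 0.6316 servings of spinach: +60.0 mg calcium for $0.69 (total $3.04, still need 0.0 mg).
Greedy by cheapest-per-mg is optimal for a single linear constraint, so the minimum cost is $3.04.

$3.04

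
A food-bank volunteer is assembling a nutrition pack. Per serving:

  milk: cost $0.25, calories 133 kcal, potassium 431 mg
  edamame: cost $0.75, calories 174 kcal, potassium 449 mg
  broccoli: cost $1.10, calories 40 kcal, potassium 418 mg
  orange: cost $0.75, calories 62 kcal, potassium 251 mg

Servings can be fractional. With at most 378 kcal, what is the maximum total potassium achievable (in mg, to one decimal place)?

3950.1 mg

Potassium per kcal: broccoli 10.45, orange 4.048, milk 3.241, edamame 2.58.
With no serving limits, spend the whole calories allowance on broccoli: 378 kcal / 40 kcal × 418 mg = 3950.1 mg.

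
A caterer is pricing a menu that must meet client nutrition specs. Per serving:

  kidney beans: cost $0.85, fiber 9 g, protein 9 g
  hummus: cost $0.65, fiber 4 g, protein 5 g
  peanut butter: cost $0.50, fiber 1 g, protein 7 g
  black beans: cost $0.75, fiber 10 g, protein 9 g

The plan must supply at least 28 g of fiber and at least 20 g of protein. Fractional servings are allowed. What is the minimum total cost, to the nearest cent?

$2.10

For a min-cost LP with two ≥-constraints, a basic feasible solution has at most two positive variables.
kidney beans only: max(28/9, 20/9) = 3.111 servings → $2.64.
hummus only: max(28/4, 20/5) = 7 servings → $4.55.
peanut butter only: max(28/1, 20/7) = 28 servings → $14.00.
black beans only: max(28/10, 20/9) = 2.8 servings → $2.10.
kidney beans + hummus: intersection lies outside the first quadrant.
kidney beans + peanut butter: the both-tight solution has a negative serving — not a feasible corner.
kidney beans + black beans with both targets exact would need a negative amount; discard.
hummus + peanut butter with both targets exact would need a negative amount; discard.
hummus + black beans: the both-tight solution has a negative serving — not a feasible corner.
peanut butter + black beans with both targets exact would need a negative amount; discard.
Cheapest feasible corner: $2.10.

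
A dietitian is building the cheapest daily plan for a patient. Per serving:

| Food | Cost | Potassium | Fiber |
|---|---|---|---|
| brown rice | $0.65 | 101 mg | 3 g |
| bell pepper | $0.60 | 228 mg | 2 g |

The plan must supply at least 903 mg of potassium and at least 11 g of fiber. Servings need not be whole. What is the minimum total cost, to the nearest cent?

$2.94

The cheapest plan sits at a corner of the feasible region — with two constraints it uses at most two foods.
brown rice only: max(903/101, 11/3) = 8.941 servings → $5.81.
bell pepper only: max(903/228, 11/2) = 5.5 servings → $3.30.
brown rice + bell pepper with both tight: 1.456 servings and 3.315 servings → $2.94.
The minimum over all feasible corners is $2.94.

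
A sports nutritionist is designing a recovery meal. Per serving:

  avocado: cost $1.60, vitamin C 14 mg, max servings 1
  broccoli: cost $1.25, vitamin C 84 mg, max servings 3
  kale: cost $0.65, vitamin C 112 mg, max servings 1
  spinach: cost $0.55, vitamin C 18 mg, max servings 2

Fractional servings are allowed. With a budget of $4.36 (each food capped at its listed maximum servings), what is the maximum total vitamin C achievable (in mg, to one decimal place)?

Vitamin C per dollar: kale 172.3, broccoli 67.2, spinach 32.73, avocado 8.75.
Take 1 serving of kale: spends $0.65, +112.0 mg vitamin C (running total 112.0 mg).
Take 2.968 servings of broccoli: spends $3.71, +249.3 mg vitamin C (running total 361.3 mg).
Filling greedily by vitamin C-per-dollar is optimal for one linear limit, giving 361.3 mg.

361.3 mg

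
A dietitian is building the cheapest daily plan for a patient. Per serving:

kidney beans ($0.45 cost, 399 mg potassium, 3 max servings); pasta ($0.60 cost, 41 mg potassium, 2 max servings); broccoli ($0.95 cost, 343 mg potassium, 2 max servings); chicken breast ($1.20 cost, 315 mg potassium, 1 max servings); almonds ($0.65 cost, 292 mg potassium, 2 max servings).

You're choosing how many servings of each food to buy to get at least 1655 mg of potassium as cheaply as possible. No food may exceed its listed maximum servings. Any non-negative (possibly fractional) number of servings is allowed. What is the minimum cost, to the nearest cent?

$2.37

Cost per mg of potassium: kidney beans $0.0011, almonds $0.0022, broccoli $0.0028, chicken breast $0.0038, pasta $0.0146.
Take 3 servings of kidney beans: +1197.0 mg potassium for $1.35 (total $1.35, still need 458.0 mg).
Take 1.568 servings of almonds: +458.0 mg potassium for $1.02 (total $2.37, still need 0.0 mg).
Greedy by cheapest-per-mg is optimal for a single linear constraint, so the minimum cost is $2.37.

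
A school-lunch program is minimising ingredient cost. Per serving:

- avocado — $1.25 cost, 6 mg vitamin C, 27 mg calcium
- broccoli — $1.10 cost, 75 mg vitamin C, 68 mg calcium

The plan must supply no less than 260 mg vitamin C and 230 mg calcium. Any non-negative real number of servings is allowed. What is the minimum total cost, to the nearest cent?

An LP optimum is at a vertex; with two nutrient constraints at most two foods are used. Check each candidate.
avocado only: max(260/6, 230/27) = 43.33 servings → $54.17.
broccoli only: max(260/75, 230/68) = 3.467 servings → $3.81.
avocado + broccoli: intersection lies outside the first quadrant.
The minimum over all feasible corners is $3.81.

$3.81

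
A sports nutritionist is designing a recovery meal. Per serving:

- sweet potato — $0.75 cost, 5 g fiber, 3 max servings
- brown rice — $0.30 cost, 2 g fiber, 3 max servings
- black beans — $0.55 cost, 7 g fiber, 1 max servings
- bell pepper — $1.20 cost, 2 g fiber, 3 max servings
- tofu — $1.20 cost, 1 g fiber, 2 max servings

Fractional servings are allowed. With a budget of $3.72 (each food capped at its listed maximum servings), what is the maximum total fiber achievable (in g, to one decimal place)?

Fiber per dollar: black beans 12.73, sweet potato 6.667, brown rice 6.667, bell pepper 1.667, tofu 0.8333.
Take 1 serving of black beans: spends $0.55, +7.0 g fiber (running total 7.0 g).
Take 3 servings of sweet potato: spends $2.25, +15.0 g fiber (running total 22.0 g).
Take 3 servings of brown rice: spends $0.90, +6.0 g fiber (running total 28.0 g).
Take 0.01667 servings of bell pepper: spends $0.02, +0.0 g fiber (running total 28.0 g).
Greedy by best ratio exhausts the cost allowance optimally: 28.0 g.

28.0 g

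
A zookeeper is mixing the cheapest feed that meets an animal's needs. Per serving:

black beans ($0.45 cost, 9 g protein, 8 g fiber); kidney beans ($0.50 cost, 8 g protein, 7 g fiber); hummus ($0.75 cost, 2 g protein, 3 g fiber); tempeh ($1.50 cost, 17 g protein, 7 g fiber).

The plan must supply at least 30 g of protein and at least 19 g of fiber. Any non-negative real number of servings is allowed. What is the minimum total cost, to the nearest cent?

$1.50

For a min-cost LP with two ≥-constraints, a basic feasible solution has at most two positive variables.
black beans only: max(30/9, 19/8) = 3.333 servings → $1.50.
kidney beans only: max(30/8, 19/7) = 3.75 servings → $1.88.
hummus only: max(30/2, 19/3) = 15 servings → $11.25.
tempeh only: max(30/17, 19/7) = 2.714 servings → $4.07.
black beans + kidney beans: intersection lies outside the first quadrant.
black beans + hummus: intersection lies outside the first quadrant.
black beans + tempeh with both tight: 1.548 servings and 0.9452 servings → $2.11.
kidney beans + hummus with both targets exact would need a negative amount; discard.
kidney beans + tempeh with both tight: 1.794 servings and 0.9206 servings → $2.28.
hummus + tempeh with both tight: 3.054 servings and 1.405 servings → $4.40.
So the least-cost plan costs $1.50.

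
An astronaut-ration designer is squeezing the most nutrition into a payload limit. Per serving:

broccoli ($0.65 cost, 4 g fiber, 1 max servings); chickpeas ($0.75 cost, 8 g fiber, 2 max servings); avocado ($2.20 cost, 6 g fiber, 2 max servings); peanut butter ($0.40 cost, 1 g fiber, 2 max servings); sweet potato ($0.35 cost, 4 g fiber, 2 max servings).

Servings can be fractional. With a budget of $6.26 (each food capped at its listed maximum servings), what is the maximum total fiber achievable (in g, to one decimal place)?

Fiber per dollar: sweet potato 11.43, chickpeas 10.67, broccoli 6.154, avocado 2.727, peanut butter 2.5.
Take 2 servings of sweet potato: spends $0.70, +8.0 g fiber (running total 8.0 g).
Take 2 servings of chickpeas: spends $1.50, +16.0 g fiber (running total 24.0 g).
Take 1 serving of broccoli: spends $0.65, +4.0 g fiber (running total 28.0 g).
Take 1.55 servings of avocado: spends $3.41, +9.3 g fiber (running total 37.3 g).
Filling greedily by fiber-per-dollar is optimal for one linear limit, giving 37.3 g.

37.3 g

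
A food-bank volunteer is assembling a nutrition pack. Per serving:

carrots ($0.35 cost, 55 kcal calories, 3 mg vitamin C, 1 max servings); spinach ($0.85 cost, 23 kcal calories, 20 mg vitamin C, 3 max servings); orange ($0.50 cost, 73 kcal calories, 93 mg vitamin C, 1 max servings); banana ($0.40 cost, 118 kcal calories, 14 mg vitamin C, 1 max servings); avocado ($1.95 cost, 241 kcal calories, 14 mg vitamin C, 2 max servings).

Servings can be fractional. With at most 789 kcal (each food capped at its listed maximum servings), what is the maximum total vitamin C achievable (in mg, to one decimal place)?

197.6 mg

Vitamin C per kcal: orange 1.274, spinach 0.8696, banana 0.1186, avocado 0.05809, carrots 0.05455.
Take 1 serving of orange: uses 73 kcal, +93.0 mg vitamin C (running total 93.0 mg).
Take 3 servings of spinach: uses 69 kcal, +60.0 mg vitamin C (running total 153.0 mg).
Take 1 serving of banana: uses 118 kcal, +14.0 mg vitamin C (running total 167.0 mg).
Take 2 servings of avocado: uses 482 kcal, +28.0 mg vitamin C (running total 195.0 mg).
Take 0.8545 servings of carrots: uses 47 kcal, +2.6 mg vitamin C (running total 197.6 mg).
Filling greedily by vitamin C-per-kcal is optimal for one linear limit, giving 197.6 mg.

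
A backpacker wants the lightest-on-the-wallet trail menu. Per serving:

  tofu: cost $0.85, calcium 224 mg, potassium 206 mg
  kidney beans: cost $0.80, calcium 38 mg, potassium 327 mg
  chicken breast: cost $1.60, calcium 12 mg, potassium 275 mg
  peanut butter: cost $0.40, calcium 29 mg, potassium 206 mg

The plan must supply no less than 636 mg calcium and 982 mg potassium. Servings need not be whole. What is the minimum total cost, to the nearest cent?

$3.06

Compare the cost at each extreme point of the feasible region.
tofu only: max(636/224, 982/206) = 4.767 servings → $4.05.
kidney beans only: max(636/38, 982/327) = 16.74 servings → $13.39.
chicken breast only: max(636/12, 982/275) = 53 servings → $84.80.
peanut butter only: max(636/29, 982/206) = 21.93 servings → $8.77.
tofu + kidney beans with both tight: 2.609 servings and 1.36 servings → $3.31.
tofu + chicken breast with both tight: 2.759 servings and 1.504 servings → $4.75.
tofu + peanut butter with both tight: 2.553 servings and 2.214 servings → $3.06.
kidney beans + chicken breast: the both-tight solution has a negative serving — not a feasible corner.
kidney beans + peanut butter with both targets exact would need a negative amount; discard.
chicken breast + peanut butter: the both-tight solution has a negative serving — not a feasible corner.
The minimum over all feasible corners is $3.06.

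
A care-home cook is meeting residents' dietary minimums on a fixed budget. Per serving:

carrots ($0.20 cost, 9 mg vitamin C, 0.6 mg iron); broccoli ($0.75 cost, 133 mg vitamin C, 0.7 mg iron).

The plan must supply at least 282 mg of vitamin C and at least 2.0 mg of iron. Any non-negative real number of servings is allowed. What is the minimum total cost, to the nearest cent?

$1.73

For a min-cost LP with two ≥-constraints, a basic feasible solution has at most two positive variables.
carrots only: max(282/9, 2.0/0.6) = 31.33 servings → $6.27.
broccoli only: max(282/133, 2.0/0.7) = 2.857 servings → $2.14.
carrots + broccoli with both tight: 0.9333 servings and 2.057 servings → $1.73.
So the least-cost plan costs $1.73.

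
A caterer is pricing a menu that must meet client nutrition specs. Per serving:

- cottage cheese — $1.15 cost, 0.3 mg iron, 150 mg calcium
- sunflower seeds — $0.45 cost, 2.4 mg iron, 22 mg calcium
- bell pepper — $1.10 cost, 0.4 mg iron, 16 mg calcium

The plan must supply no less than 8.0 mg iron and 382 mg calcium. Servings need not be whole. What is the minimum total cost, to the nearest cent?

Check every corner: each single food scaled to meet both minima, and each pair solved so both constraints bind.
cottage cheese only: max(8.0/0.3, 382/150) = 26.67 servings → $30.67.
sunflower seeds only: max(8.0/2.4, 382/22) = 17.36 servings → $7.81.
bell pepper only: max(8.0/0.4, 382/16) = 23.88 servings → $26.26.
cottage cheese + sunflower seeds with both tight: 2.096 servings and 3.071 servings → $3.79.
cottage cheese + bell pepper with both tight: 0.4493 servings and 19.66 servings → $22.15.
sunflower seeds + bell pepper: intersection lies outside the first quadrant.
So the least-cost plan costs $3.79.

$3.79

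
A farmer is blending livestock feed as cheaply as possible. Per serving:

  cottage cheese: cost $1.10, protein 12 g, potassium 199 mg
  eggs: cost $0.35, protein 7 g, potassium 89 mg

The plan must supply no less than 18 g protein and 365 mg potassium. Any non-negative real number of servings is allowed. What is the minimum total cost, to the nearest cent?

$1.44

This is a tiny linear program; its minimum lies at a vertex of the feasible set. List the vertices and price them.
cottage cheese only: max(18/12, 365/199) = 1.834 servings → $2.02.
eggs only: max(18/7, 365/89) = 4.101 servings → $1.44.
cottage cheese + eggs: intersection lies outside the first quadrant.
The minimum over all feasible corners is $1.44.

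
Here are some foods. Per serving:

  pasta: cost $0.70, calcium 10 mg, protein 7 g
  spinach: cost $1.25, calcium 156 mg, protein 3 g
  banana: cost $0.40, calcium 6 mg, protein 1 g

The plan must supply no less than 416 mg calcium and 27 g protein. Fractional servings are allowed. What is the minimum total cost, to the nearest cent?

Check every corner: each single food scaled to meet both minima, and each pair solved so both constraints bind.
pasta only: max(416/10, 27/7) = 41.6 servings → $29.12.
spinach only: max(416/156, 27/3) = 9 servings → $11.25.
banana only: max(416/6, 27/1) = 69.33 servings → $27.73.
pasta + spinach with both tight: 2.791 servings and 2.488 servings → $5.06.
pasta + banana with both targets exact would need a negative amount; discard.
spinach + banana with both tight: 1.841 servings and 21.48 servings → $10.89.
So the least-cost plan costs $5.06.

$5.06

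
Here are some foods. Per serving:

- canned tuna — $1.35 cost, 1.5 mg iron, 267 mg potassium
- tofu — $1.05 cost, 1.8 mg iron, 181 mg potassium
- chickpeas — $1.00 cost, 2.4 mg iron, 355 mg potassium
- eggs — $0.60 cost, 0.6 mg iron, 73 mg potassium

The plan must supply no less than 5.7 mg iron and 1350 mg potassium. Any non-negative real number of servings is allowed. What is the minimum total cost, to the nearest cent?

$3.80

This is a tiny linear program; its minimum lies at a vertex of the feasible set. List the vertices and price them.
canned tuna only: max(5.7/1.5, 1350/267) = 5.056 servings → $6.83.
tofu only: max(5.7/1.8, 1350/181) = 7.459 servings → $7.83.
chickpeas only: max(5.7/2.4, 1350/355) = 3.803 servings → $3.80.
eggs only: max(5.7/0.6, 1350/73) = 18.49 servings → $11.10.
canned tuna + tofu: the both-tight solution has a negative serving — not a feasible corner.
canned tuna + chickpeas with both targets exact would need a negative amount; discard.
canned tuna + eggs with both targets exact would need a negative amount; discard.
tofu + chickpeas: intersection lies outside the first quadrant.
tofu + eggs: the both-tight solution has a negative serving — not a feasible corner.
chickpeas + eggs with both targets exact would need a negative amount; discard.
Cheapest feasible corner: $3.80.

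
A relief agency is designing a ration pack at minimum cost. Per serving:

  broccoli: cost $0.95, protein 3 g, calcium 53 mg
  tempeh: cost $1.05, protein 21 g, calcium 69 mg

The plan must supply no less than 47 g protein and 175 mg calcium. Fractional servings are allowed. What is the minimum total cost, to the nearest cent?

$2.66

An LP optimum is at a vertex; with two nutrient constraints at most two foods are used. Check each candidate.
broccoli only: max(47/3, 175/53) = 15.67 servings → $14.88.
tempeh only: max(47/21, 175/69) = 2.536 servings → $2.66.
broccoli + tempeh with both tight: 0.4768 servings and 2.17 servings → $2.73.
The minimum over all feasible corners is $2.66.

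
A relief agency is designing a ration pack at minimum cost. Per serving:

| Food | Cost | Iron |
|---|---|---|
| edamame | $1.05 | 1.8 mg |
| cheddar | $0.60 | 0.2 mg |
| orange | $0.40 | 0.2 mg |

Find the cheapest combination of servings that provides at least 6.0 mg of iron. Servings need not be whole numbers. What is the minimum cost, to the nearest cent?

$3.50

Cost per mg of iron: edamame $0.5833, orange $2.0000, cheddar $3.0000.
With no serving limits, use only edamame: 6.0 mg / 1.8 mg = 3.333 servings × $1.05 = $3.50.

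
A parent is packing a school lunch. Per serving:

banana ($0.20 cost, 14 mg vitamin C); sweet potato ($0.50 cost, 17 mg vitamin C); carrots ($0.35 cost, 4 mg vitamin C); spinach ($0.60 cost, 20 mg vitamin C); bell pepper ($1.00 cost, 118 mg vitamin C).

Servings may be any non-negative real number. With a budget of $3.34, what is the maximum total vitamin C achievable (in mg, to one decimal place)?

394.1 mg

Vitamin C per dollar: bell pepper 118, banana 70, sweet potato 34, spinach 33.33, carrots 11.43.
With no serving limits, spend the whole cost allowance on bell pepper: $3.34 / $1.00 × 118 mg = 394.1 mg.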